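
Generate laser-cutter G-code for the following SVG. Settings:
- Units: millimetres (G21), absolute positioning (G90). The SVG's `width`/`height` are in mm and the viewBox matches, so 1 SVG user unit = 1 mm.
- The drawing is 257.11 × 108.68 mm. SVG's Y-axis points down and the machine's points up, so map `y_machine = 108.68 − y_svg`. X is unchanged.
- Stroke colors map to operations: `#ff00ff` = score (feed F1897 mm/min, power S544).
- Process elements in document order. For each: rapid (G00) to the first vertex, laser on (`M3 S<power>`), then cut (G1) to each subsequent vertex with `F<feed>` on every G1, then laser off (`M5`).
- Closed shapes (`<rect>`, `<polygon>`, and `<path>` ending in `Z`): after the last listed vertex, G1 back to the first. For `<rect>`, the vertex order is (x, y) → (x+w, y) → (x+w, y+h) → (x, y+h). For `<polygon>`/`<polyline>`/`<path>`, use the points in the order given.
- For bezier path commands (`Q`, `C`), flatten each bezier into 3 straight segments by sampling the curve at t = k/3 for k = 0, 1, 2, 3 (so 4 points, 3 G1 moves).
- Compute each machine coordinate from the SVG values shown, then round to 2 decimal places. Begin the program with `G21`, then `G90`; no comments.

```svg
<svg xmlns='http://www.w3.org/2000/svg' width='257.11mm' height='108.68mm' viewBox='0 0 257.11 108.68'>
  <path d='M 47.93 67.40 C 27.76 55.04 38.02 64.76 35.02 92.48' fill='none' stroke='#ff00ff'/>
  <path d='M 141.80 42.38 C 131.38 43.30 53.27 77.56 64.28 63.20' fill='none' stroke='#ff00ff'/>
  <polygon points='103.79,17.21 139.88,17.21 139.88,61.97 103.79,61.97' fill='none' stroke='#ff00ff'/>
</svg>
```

viewBox `0 0 257.11 108.68` with mm width/height → 1 unit = 1 mm. Flip: y_m = 108.68 − y_svg.

**Shape 1** — `<path>` cubic bezier, stroke `#ff00ff` → score (S544, F1897). Control points (SVG): P0=(47.93,67.40), P1=(27.76,55.04), P2=(38.02,64.76), P3=(35.02,92.48); sampled at t=k/3. Machine vertices: (47.93,41.28) → (36.29,46.43) → (35.22,37.77) → (35.02,16.20). Open path.

**Shape 2** — `<path>` cubic bezier, stroke `#ff00ff` → score (S544, F1897). Control points (SVG): P0=(141.80,42.38), P1=(131.38,43.30), P2=(53.27,77.56), P3=(64.28,63.20); sampled at t=k/3. Machine vertices: (141.80,66.30) → (114.62,57.30) → (77.17,44.29) → (64.28,45.48). Open path.

**Shape 3** — `<polygon>` rectangle, stroke `#ff00ff` → score (S544, F1897). Machine vertices: (103.79,91.47) → (139.88,91.47) → (139.88,46.71) → (103.79,46.71) → (103.79,91.47). Closed: final G1 returns to the first vertex.

G21
G90
G00 X47.93 Y41.28
M3 S544
G1 X36.29 Y46.43 F1897
G1 X35.22 Y37.77 F1897
G1 X35.02 Y16.20 F1897
M5
G00 X141.80 Y66.30
M3 S544
G1 X114.62 Y57.30 F1897
G1 X77.17 Y44.29 F1897
G1 X64.28 Y45.48 F1897
M5
G00 X103.79 Y91.47
M3 S544
G1 X139.88 Y91.47 F1897
G1 X139.88 Y46.71 F1897
G1 X103.79 Y46.71 F1897
G1 X103.79 Y91.47 F1897
M5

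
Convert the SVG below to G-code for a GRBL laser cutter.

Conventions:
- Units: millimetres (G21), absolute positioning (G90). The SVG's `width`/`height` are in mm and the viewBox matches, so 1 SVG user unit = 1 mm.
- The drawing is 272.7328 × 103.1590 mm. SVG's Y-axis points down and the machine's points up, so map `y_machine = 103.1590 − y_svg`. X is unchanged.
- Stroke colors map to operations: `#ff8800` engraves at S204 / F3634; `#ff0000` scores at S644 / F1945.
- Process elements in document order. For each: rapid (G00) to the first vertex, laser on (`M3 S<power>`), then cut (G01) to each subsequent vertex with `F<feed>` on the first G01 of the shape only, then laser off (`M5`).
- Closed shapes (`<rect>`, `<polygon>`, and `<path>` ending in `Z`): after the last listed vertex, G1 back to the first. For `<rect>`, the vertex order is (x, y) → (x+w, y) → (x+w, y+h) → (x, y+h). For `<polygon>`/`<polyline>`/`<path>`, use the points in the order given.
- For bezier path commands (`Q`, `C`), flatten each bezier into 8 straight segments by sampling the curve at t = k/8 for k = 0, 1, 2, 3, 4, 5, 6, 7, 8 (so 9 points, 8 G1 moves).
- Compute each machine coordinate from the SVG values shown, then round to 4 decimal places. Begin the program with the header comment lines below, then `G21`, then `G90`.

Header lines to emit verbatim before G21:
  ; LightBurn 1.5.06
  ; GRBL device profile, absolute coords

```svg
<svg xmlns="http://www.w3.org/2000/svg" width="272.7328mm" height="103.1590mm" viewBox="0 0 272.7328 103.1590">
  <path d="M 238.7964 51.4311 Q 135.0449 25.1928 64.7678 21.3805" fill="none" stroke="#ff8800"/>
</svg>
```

; LightBurn 1.5.06
; GRBL device profile, absolute coords
G21
G90
G00 X238.7964 Y51.7279
M3 S204
G01 X213.3816 Y57.9371 F3634
G01 X189.0128 Y63.4454
G01 X165.6901 Y68.2530
G01 X143.4135 Y72.3597
G01 X122.1830 Y75.7656
G01 X101.9985 Y78.4707
G01 X82.8601 Y80.4750
G01 X64.7678 Y81.7785
M5

Since the viewBox matches the mm dimensions, user units are millimetres directly. The only transform is the Y-flip y_m = 103.1590 − y_svg.

Shape 1 is a quadratic bezier drawn with `<path>`. Its stroke #ff8800 means engrave at S204, F3634. After flipping Y the toolpath is (238.7964,51.7279) → (213.3816,57.9371) → (189.0128,63.4454) → (165.6901,68.2530) → (143.4135,72.3597) → (122.1830,75.7656) → (101.9985,78.4707) → (82.8601,80.4750) → (64.7678,81.7785).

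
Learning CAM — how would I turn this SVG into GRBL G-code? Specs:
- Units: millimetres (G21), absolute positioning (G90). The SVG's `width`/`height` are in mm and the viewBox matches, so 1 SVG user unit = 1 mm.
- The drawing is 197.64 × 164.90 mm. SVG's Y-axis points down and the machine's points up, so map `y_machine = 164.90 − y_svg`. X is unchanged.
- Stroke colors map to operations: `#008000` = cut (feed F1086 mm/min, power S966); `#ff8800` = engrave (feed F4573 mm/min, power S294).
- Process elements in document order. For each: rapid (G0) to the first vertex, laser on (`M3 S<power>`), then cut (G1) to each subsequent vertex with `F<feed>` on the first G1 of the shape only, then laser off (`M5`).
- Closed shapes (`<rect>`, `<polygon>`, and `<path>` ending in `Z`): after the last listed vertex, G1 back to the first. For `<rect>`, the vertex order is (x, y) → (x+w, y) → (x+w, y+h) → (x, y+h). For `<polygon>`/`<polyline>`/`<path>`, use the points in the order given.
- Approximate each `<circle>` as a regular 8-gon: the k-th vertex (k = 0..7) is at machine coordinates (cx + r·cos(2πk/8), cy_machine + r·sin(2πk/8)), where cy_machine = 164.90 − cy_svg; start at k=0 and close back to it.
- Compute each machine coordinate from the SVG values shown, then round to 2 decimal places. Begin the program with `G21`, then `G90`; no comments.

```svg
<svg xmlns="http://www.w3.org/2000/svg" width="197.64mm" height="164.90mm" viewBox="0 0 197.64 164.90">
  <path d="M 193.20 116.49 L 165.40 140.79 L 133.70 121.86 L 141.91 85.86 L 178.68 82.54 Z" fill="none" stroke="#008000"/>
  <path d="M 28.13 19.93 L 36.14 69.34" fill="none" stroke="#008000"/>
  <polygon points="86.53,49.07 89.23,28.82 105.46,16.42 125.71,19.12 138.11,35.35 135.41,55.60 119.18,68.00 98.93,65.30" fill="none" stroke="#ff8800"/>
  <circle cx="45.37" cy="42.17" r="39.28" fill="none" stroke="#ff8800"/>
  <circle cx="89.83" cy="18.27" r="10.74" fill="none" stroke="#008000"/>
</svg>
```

Since the viewBox matches the mm dimensions, user units are millimetres directly. The only transform is the Y-flip y_m = 164.90 − y_svg.

Shape 1 is a regular polygon drawn with `<path>`. Its stroke #008000 means cut at S966, F1086. After flipping Y the toolpath is (193.20,48.41) → (165.40,24.11) → (133.70,43.04) → (141.91,79.04) → (178.68,82.36) → (193.20,48.41), returning to the start.

Shape 2 is a line segment drawn with `<path>`. Its stroke #008000 means cut at S966, F1086. After flipping Y the toolpath is (28.13,144.97) → (36.14,95.56).

Shape 3 is a regular polygon drawn with `<polygon>`. Its stroke #ff8800 means engrave at S294, F4573. After flipping Y the toolpath is (86.53,115.83) → (89.23,136.08) → (105.46,148.48) → (125.71,145.78) → (138.11,129.55) → (135.41,109.30) → (119.18,96.90) → (98.93,99.60) → (86.53,115.83), returning to the start.

Shape 4 is a circle drawn with `<circle>`. Its stroke #ff8800 means engrave at S294, F4573. After flipping Y the toolpath is (84.65,122.73) → (73.15,150.51) → (45.37,162.01) → (17.59,150.51) → (6.09,122.73) → (17.59,94.95) → (45.37,83.45) → (73.15,94.95) → (84.65,122.73), returning to the start.

Shape 5 is a circle drawn with `<circle>`. Its stroke #008000 means cut at S966, F1086. After flipping Y the toolpath is (100.57,146.63) → (97.42,154.22) → (89.83,157.37) → (82.24,154.22) → (79.09,146.63) → (82.24,139.04) → (89.83,135.89) → (97.42,139.04) → (100.57,146.63), returning to the start.

G21
G90
G0 X193.20 Y48.41
M3 S966
G1 X165.40 Y24.11 F1086
G1 X133.70 Y43.04
G1 X141.91 Y79.04
G1 X178.68 Y82.36
G1 X193.20 Y48.41
M5
G0 X28.13 Y144.97
M3 S966
G1 X36.14 Y95.56 F1086
M5
G0 X86.53 Y115.83
M3 S294
G1 X89.23 Y136.08 F4573
G1 X105.46 Y148.48
G1 X125.71 Y145.78
G1 X138.11 Y129.55
G1 X135.41 Y109.30
G1 X119.18 Y96.90
G1 X98.93 Y99.60
G1 X86.53 Y115.83
M5
G0 X84.65 Y122.73
M3 S294
G1 X73.15 Y150.51 F4573
G1 X45.37 Y162.01
G1 X17.59 Y150.51
G1 X6.09 Y122.73
G1 X17.59 Y94.95
G1 X45.37 Y83.45
G1 X73.15 Y94.95
G1 X84.65 Y122.73
M5
G0 X100.57 Y146.63
M3 S966
G1 X97.42 Y154.22 F1086
G1 X89.83 Y157.37
G1 X82.24 Y154.22
G1 X79.09 Y146.63
G1 X82.24 Y139.04
G1 X89.83 Y135.89
G1 X97.42 Y139.04
G1 X100.57 Y146.63
M5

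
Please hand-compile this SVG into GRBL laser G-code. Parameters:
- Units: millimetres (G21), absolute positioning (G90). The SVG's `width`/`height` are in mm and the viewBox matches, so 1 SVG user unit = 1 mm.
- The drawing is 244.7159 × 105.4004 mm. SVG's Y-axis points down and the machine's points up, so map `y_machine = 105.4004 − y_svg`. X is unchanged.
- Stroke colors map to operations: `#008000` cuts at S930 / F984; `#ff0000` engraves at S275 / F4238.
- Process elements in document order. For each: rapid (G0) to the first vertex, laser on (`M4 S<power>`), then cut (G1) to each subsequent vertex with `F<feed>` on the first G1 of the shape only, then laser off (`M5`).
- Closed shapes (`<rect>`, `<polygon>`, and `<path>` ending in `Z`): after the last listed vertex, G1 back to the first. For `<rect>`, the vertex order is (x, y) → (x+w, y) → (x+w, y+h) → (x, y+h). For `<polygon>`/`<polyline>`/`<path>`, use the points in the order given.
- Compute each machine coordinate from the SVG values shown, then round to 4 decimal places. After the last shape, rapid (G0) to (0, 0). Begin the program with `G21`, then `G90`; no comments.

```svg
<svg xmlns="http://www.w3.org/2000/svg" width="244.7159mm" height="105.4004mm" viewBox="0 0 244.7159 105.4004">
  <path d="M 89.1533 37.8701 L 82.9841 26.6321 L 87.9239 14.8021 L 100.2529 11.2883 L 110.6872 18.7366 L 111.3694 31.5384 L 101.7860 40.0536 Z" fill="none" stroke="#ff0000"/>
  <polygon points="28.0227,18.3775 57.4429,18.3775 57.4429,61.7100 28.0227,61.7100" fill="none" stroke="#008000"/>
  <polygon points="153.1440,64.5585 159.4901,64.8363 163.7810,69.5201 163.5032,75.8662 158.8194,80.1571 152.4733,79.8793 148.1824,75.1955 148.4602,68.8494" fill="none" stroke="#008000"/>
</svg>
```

G21
G90
G0 X89.1533 Y67.5303
M4 S275
G1 X82.9841 Y78.7683 F4238
G1 X87.9239 Y90.5983
G1 X100.2529 Y94.1121
G1 X110.6872 Y86.6638
G1 X111.3694 Y73.8620
G1 X101.7860 Y65.3468
G1 X89.1533 Y67.5303
M5
G0 X28.0227 Y87.0229
M4 S930
G1 X57.4429 Y87.0229 F984
G1 X57.4429 Y43.6904
G1 X28.0227 Y43.6904
G1 X28.0227 Y87.0229
M5
G0 X153.1440 Y40.8419
M4 S930
G1 X159.4901 Y40.5641 F984
G1 X163.7810 Y35.8803
G1 X163.5032 Y29.5342
G1 X158.8194 Y25.2433
G1 X152.4733 Y25.5211
G1 X148.1824 Y30.2049
G1 X148.4602 Y36.5510
G1 X153.1440 Y40.8419
M5
G0 X0.0000 Y0.0000

viewBox `0 0 244.7159 105.4004` with mm width/height → 1 unit = 1 mm. Flip: y_m = 105.4004 − y_svg.

**Shape 1** — `<path>` regular polygon, stroke `#ff0000` → engrave (S275, F4238). Machine vertices: (89.1533,67.5303) → (82.9841,78.7683) → (87.9239,90.5983) → (100.2529,94.1121) → (110.6872,86.6638) → (111.3694,73.8620) → (101.7860,65.3468) → (89.1533,67.5303). Closed: final G1 returns to the first vertex.

**Shape 2** — `<polygon>` rectangle, stroke `#008000` → cut (S930, F984). Machine vertices: (28.0227,87.0229) → (57.4429,87.0229) → (57.4429,43.6904) → (28.0227,43.6904) → (28.0227,87.0229). Closed: final G1 returns to the first vertex.

**Shape 3** — `<polygon>` regular polygon, stroke `#008000` → cut (S930, F984). Machine vertices: (153.1440,40.8419) → (159.4901,40.5641) → (163.7810,35.8803) → (163.5032,29.5342) → (158.8194,25.2433) → (152.4733,25.5211) → (148.1824,30.2049) → (148.4602,36.5510) → (153.1440,40.8419). Closed: final G1 returns to the first vertex.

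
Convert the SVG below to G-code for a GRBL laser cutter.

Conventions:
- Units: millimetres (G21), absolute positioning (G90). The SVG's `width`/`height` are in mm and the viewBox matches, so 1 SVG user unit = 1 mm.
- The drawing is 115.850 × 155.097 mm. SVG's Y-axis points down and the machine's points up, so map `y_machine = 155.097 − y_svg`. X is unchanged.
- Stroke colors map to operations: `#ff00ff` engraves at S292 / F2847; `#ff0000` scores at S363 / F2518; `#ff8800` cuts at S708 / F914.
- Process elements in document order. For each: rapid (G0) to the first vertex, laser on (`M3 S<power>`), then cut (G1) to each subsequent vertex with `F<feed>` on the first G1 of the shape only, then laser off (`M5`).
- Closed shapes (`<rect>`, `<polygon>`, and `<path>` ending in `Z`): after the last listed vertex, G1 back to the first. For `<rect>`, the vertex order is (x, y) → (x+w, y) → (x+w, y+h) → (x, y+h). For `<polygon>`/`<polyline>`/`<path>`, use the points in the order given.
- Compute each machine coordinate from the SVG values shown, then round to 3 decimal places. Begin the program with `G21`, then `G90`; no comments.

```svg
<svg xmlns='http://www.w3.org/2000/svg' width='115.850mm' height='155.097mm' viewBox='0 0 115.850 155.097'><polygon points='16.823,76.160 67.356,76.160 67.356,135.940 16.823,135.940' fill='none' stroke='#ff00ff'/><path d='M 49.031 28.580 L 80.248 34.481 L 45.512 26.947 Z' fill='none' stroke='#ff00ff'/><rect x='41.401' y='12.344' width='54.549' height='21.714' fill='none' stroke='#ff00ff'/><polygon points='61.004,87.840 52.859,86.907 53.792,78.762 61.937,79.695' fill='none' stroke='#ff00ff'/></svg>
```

G21
G90
G0 X16.823 Y78.937
M3 S292
G1 X67.356 Y78.937 F2847
G1 X67.356 Y19.157
G1 X16.823 Y19.157
G1 X16.823 Y78.937
M5
G0 X49.031 Y126.517
M3 S292
G1 X80.248 Y120.616 F2847
G1 X45.512 Y128.150
G1 X49.031 Y126.517
M5
G0 X41.401 Y142.753
M3 S292
G1 X95.950 Y142.753 F2847
G1 X95.950 Y121.039
G1 X41.401 Y121.039
G1 X41.401 Y142.753
M5
G0 X61.004 Y67.257
M3 S292
G1 X52.859 Y68.190 F2847
G1 X53.792 Y76.335
G1 X61.937 Y75.402
G1 X61.004 Y67.257
M5

1 u = 1 mm; y_m = 155.097 − y.

[1] `<polygon>` rectangle, #ff00ff→engrave S292 F2847: (16.823,78.937) → (67.356,78.937) → (67.356,19.157) → (16.823,19.157) → (16.823,78.937) (closed)

[2] `<path>` closed polygon, #ff00ff→engrave S292 F2847: (49.031,126.517) → (80.248,120.616) → (45.512,128.150) → (49.031,126.517) (closed)

[3] `<rect>` rectangle, #ff00ff→engrave S292 F2847: (41.401,142.753) → (95.950,142.753) → (95.950,121.039) → (41.401,121.039) → (41.401,142.753) (closed)

[4] `<polygon>` regular polygon, #ff00ff→engrave S292 F2847: (61.004,67.257) → (52.859,68.190) → (53.792,76.335) → (61.937,75.402) → (61.004,67.257) (closed)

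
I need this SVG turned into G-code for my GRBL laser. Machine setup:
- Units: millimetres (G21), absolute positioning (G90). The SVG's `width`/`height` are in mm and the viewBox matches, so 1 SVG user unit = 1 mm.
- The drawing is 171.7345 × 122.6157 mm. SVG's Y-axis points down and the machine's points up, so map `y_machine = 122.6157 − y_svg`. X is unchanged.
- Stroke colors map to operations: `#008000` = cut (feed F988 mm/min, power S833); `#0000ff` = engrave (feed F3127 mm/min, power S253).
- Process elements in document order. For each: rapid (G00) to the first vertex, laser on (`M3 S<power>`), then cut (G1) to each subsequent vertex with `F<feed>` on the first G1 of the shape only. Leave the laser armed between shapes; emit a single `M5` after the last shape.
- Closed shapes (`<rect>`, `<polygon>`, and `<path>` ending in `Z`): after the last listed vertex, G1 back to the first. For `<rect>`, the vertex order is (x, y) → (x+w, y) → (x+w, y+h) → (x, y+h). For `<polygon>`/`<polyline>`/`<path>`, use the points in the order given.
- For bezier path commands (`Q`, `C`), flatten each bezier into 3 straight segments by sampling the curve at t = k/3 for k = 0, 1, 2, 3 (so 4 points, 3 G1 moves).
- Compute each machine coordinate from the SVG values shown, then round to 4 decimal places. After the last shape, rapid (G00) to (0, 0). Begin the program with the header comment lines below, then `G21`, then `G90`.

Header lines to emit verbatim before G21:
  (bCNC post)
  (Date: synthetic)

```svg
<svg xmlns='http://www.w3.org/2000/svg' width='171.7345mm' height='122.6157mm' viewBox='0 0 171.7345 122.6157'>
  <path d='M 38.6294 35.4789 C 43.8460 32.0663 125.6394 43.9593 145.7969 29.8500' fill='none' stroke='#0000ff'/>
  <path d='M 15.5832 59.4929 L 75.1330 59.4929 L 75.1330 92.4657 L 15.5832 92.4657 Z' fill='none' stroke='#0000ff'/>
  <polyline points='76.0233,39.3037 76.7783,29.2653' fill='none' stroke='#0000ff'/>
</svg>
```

(bCNC post)
(Date: synthetic)
G21
G90
G00 X38.6294 Y87.1368
M3 S253
G1 X64.2526 Y86.9775 F3127
G1 X110.2131 Y85.7939
G1 X145.7969 Y92.7657
G00 X15.5832 Y63.1228
M3 S253
G1 X75.1330 Y63.1228 F3127
G1 X75.1330 Y30.1500
G1 X15.5832 Y30.1500
G1 X15.5832 Y63.1228
G00 X76.0233 Y83.3120
M3 S253
G1 X76.7783 Y93.3504 F3127
M5
G00 X0.0000 Y0.0000

Since the viewBox matches the mm dimensions, user units are millimetres directly. The only transform is the Y-flip y_m = 122.6157 − y_svg.

Shape 1 is a cubic bezier drawn with `<path>`. Its stroke #0000ff means engrave at S253, F3127. After flipping Y the toolpath is (38.6294,87.1368) → (64.2526,86.9775) → (110.2131,85.7939) → (145.7969,92.7657).

Shape 2 is a rectangle drawn with `<path>`. Its stroke #0000ff means engrave at S253, F3127. After flipping Y the toolpath is (15.5832,63.1228) → (75.1330,63.1228) → (75.1330,30.1500) → (15.5832,30.1500) → (15.5832,63.1228), returning to the start.

Shape 3 is a line segment drawn with `<polyline>`. Its stroke #0000ff means engrave at S253, F3127. After flipping Y the toolpath is (76.0233,83.3120) → (76.7783,93.3504).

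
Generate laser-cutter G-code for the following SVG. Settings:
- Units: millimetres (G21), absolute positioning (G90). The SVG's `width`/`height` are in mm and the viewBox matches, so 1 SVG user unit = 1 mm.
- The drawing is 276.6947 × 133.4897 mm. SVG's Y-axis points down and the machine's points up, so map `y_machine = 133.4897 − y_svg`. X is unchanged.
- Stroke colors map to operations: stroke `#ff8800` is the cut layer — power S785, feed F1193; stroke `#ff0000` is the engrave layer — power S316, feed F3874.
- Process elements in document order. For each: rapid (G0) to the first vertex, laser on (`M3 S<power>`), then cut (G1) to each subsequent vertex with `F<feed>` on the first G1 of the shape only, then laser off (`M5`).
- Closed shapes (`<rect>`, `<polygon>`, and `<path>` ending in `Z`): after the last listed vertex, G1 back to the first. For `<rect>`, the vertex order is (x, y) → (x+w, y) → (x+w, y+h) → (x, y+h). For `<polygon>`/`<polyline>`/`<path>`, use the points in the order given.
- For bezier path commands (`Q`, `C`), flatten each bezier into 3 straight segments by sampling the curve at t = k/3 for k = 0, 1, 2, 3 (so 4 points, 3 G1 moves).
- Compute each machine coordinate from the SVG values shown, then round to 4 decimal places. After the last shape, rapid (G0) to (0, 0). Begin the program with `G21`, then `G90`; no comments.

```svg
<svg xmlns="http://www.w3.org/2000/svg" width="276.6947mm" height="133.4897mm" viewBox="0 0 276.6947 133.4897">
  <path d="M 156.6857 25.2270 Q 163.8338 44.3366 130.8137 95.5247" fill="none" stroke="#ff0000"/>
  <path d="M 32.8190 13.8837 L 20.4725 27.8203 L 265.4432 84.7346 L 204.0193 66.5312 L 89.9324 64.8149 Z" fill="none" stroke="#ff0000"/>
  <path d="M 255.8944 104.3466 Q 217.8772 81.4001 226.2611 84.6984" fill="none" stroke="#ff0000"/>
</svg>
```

G21
G90
G0 X156.6857 Y108.2627
M3 S316
G1 X156.9880 Y91.9587 F3874
G1 X148.3640 Y68.5261
G1 X130.8137 Y37.9650
M5
G0 X32.8190 Y119.6060
M3 S316
G1 X20.4725 Y105.6694 F3874
G1 X265.4432 Y48.7551
G1 X204.0193 Y66.9585
G1 X89.9324 Y68.6748
G1 X32.8190 Y119.6060
M5
G0 X255.8944 Y29.1431
M3 S316
G1 X235.7053 Y41.5247 F3874
G1 X225.8275 Y48.0741
G1 X226.2611 Y48.7913
M5
G0 X0.0000 Y0.0000

Since the viewBox matches the mm dimensions, user units are millimetres directly. The only transform is the Y-flip y_m = 133.4897 − y_svg.

Shape 1 is a quadratic bezier drawn with `<path>`. Its stroke #ff0000 means engrave at S316, F3874. After flipping Y the toolpath is (156.6857,108.2627) → (156.9880,91.9587) → (148.3640,68.5261) → (130.8137,37.9650).

Shape 2 is a closed polygon drawn with `<path>`. Its stroke #ff0000 means engrave at S316, F3874. After flipping Y the toolpath is (32.8190,119.6060) → (20.4725,105.6694) → (265.4432,48.7551) → (204.0193,66.9585) → (89.9324,68.6748) → (32.8190,119.6060), returning to the start.

Shape 3 is a quadratic bezier drawn with `<path>`. Its stroke #ff0000 means engrave at S316, F3874. After flipping Y the toolpath is (255.8944,29.1431) → (235.7053,41.5247) → (225.8275,48.0741) → (226.2611,48.7913).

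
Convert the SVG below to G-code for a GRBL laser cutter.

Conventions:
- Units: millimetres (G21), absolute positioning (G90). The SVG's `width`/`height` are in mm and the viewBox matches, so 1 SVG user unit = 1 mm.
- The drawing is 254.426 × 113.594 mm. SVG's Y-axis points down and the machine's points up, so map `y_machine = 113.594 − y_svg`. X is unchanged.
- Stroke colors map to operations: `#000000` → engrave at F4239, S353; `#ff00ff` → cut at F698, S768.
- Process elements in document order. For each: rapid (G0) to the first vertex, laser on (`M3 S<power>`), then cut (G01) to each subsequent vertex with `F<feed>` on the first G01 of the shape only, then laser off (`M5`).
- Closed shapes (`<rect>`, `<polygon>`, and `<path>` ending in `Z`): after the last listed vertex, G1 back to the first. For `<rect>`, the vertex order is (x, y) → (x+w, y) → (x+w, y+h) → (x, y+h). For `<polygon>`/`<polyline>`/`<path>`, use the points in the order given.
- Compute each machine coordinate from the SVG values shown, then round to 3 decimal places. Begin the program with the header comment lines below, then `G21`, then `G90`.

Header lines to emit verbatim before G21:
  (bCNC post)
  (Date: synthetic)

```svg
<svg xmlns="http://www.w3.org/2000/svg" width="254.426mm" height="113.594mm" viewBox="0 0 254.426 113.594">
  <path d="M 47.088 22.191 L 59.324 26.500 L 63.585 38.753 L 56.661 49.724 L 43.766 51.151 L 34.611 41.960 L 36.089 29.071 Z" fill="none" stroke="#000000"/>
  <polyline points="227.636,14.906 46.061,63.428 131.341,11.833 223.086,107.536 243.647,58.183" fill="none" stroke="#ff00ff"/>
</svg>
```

1 u = 1 mm; y_m = 113.594 − y.

[1] `<path>` regular polygon, #000000→engrave S353 F4239: (47.088,91.403) → (59.324,87.094) → (63.585,74.841) → (56.661,63.870) → (43.766,62.443) → (34.611,71.634) → (36.089,84.523) → (47.088,91.403) (closed)

[2] `<polyline>` open polyline, #ff00ff→cut S768 F698: (227.636,98.688) → (46.061,50.166) → (131.341,101.761) → (223.086,6.058) → (243.647,55.411)

(bCNC post)
(Date: synthetic)
G21
G90
G0 X47.088 Y91.403
M3 S353
G01 X59.324 Y87.094 F4239
G01 X63.585 Y74.841
G01 X56.661 Y63.870
G01 X43.766 Y62.443
G01 X34.611 Y71.634
G01 X36.089 Y84.523
G01 X47.088 Y91.403
M5
G0 X227.636 Y98.688
M3 S768
G01 X46.061 Y50.166 F698
G01 X131.341 Y101.761
G01 X223.086 Y6.058
G01 X243.647 Y55.411
M5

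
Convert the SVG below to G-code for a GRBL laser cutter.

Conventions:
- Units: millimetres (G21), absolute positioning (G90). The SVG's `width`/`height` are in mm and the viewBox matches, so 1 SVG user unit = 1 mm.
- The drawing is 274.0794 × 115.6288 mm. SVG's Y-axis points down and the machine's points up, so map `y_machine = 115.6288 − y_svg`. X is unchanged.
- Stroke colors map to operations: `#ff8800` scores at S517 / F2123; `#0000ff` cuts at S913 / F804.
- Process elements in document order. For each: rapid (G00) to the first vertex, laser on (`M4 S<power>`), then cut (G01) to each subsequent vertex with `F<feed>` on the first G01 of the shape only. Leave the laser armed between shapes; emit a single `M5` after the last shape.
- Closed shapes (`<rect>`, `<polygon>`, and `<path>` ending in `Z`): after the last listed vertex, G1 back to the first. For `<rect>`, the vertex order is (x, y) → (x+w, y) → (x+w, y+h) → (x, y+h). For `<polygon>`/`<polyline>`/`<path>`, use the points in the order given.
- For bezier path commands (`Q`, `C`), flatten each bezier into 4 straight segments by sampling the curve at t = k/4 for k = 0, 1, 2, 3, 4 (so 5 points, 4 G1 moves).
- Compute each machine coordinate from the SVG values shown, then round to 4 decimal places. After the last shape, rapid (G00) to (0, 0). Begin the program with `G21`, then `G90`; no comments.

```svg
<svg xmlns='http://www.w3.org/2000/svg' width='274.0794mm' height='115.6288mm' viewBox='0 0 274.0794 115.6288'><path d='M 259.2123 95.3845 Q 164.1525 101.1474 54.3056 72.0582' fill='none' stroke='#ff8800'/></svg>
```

G21
G90
G00 X259.2123 Y20.2443
M4 S517
G01 X210.7582 Y19.5411 F2123
G01 X160.4557 Y23.1944
G01 X108.3049 Y31.2043
G01 X54.3056 Y43.5706
M5
G00 X0.0000 Y0.0000

Since the viewBox matches the mm dimensions, user units are millimetres directly. The only transform is the Y-flip y_m = 115.6288 − y_svg.

Shape 1 is a quadratic bezier drawn with `<path>`. Its stroke #ff8800 means score at S517, F2123. After flipping Y the toolpath is (259.2123,20.2443) → (210.7582,19.5411) → (160.4557,23.1944) → (108.3049,31.2043) → (54.3056,43.5706).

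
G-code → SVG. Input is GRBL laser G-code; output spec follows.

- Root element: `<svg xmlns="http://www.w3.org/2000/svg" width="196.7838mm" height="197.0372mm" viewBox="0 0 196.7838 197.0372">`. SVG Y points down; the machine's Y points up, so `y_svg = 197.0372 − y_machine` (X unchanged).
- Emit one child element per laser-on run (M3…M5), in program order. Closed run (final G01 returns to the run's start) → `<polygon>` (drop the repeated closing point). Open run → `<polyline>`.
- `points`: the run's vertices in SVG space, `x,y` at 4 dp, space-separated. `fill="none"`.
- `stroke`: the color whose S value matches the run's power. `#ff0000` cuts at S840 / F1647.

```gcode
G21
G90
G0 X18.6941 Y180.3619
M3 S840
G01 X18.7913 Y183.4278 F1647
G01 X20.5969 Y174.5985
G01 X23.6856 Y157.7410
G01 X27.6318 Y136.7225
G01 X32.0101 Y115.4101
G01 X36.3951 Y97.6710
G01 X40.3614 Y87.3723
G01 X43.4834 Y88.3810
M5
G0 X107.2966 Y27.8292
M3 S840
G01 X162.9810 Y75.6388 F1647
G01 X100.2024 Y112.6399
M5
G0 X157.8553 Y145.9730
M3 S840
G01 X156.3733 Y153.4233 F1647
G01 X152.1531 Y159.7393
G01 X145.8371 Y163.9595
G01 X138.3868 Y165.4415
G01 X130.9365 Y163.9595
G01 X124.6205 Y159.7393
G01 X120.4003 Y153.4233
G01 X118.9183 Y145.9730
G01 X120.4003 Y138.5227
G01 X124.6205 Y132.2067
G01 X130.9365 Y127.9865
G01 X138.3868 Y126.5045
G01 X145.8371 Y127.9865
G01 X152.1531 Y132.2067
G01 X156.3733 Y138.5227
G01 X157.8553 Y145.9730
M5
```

<svg xmlns="http://www.w3.org/2000/svg" width="196.7838mm" height="197.0372mm" viewBox="0 0 196.7838 197.0372">
  <polyline points="18.6941,16.6753 18.7913,13.6094 20.5969,22.4387 23.6856,39.2962 27.6318,60.3147 32.0101,81.6271 36.3951,99.3662 40.3614,109.6649 43.4834,108.6562" fill="none" stroke="#ff0000"/>
  <polyline points="107.2966,169.2080 162.9810,121.3984 100.2024,84.3973" fill="none" stroke="#ff0000"/>
  <polygon points="157.8553,51.0642 156.3733,43.6139 152.1531,37.2979 145.8371,33.0777 138.3868,31.5957 130.9365,33.0777 124.6205,37.2979 120.4003,43.6139 118.9183,51.0642 120.4003,58.5145 124.6205,64.8305 130.9365,69.0507 138.3868,70.5327 145.8371,69.0507 152.1531,64.8305 156.3733,58.5145" fill="none" stroke="#ff0000"/>
</svg>

Machine Y-up, SVG Y-down with viewBox height 197.0372, so y_svg = 197.0372 − y_machine; X carries over. Every run uses S840, so all elements get stroke `#ff0000` (cut).

Run 1: The run is open, so emit a `<polyline>` with points (Y-flipped): 18.6941,16.6753 18.7913,13.6094 20.5969,22.4387 23.6856,39.2962 27.6318,60.3147 32.0101,81.6271 36.3951,99.3662 40.3614,109.6649 43.4834,108.6562.

Run 2: The run is open, so emit a `<polyline>` with points (Y-flipped): 107.2966,169.2080 162.9810,121.3984 100.2024,84.3973.

Run 3: The run returns to its start, so emit a `<polygon>` with points (Y-flipped): 157.8553,51.0642 156.3733,43.6139 152.1531,37.2979 145.8371,33.0777 138.3868,31.5957 130.9365,33.0777 124.6205,37.2979 120.4003,43.6139 118.9183,51.0642 120.4003,58.5145 124.6205,64.8305 130.9365,69.0507 138.3868,70.5327 145.8371,69.0507 152.1531,64.8305 156.3733,58.5145.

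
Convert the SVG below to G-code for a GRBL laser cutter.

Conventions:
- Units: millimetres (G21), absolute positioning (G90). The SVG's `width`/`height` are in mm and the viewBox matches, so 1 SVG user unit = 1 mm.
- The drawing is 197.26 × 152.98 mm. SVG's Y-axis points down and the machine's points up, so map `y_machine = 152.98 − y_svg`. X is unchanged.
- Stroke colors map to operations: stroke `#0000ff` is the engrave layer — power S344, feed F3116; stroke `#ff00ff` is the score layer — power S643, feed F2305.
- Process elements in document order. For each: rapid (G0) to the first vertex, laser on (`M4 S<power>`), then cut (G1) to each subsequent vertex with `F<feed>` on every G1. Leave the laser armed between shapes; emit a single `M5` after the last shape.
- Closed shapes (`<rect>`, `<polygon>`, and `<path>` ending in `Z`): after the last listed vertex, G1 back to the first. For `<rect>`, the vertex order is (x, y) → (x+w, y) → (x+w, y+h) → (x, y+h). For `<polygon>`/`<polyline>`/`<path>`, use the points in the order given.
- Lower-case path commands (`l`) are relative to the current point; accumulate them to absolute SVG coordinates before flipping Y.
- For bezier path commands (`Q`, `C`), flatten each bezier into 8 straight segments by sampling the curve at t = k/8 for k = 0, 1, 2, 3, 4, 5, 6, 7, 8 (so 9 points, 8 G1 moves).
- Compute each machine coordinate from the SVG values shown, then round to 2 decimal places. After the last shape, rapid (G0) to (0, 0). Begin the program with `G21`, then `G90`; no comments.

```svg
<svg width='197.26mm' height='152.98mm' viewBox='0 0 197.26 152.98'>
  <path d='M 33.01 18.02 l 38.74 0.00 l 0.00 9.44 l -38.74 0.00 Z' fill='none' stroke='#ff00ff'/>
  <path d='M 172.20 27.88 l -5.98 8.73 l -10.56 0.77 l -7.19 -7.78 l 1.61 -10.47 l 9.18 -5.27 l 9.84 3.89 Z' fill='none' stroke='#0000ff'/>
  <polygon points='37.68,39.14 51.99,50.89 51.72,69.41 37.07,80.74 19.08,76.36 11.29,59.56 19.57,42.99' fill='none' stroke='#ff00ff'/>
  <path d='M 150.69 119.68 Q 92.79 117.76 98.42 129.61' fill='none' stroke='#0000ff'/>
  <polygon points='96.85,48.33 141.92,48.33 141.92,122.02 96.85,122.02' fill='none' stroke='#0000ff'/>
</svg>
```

viewBox `0 0 197.26 152.98` with mm width/height → 1 unit = 1 mm. Flip: y_m = 152.98 − y_svg.

**Shape 1** — `<path>` rectangle, stroke `#ff00ff` → score (S643, F2305). Machine vertices: (33.01,134.96) → (71.75,134.96) → (71.75,125.52) → (33.01,125.52) → (33.01,134.96). Closed: final G1 returns to the first vertex.

**Shape 2** — `<path>` regular polygon, stroke `#0000ff` → engrave (S344, F3116). Machine vertices: (172.20,125.10) → (166.22,116.37) → (155.66,115.60) → (148.47,123.38) → (150.08,133.85) → (159.26,139.12) → (169.10,135.23) → (172.20,125.10). Closed: final G1 returns to the first vertex.

**Shape 3** — `<polygon>` regular polygon, stroke `#ff00ff` → score (S643, F2305). Machine vertices: (37.68,113.84) → (51.99,102.09) → (51.72,83.57) → (37.07,72.24) → (19.08,76.62) → (11.29,93.42) → (19.57,109.99) → (37.68,113.84). Closed: final G1 returns to the first vertex.

**Shape 4** — `<path>` quadratic bezier, stroke `#0000ff` → engrave (S344, F3116). Control points (SVG): P0=(150.69,119.68), P1=(92.79,117.76), P2=(98.42,129.61); sampled at t=k/8. Machine vertices: (150.69,33.30) → (137.21,33.56) → (125.71,33.40) → (116.20,32.80) → (108.67,31.78) → (103.13,30.32) → (99.58,28.43) → (98.01,26.12) → (98.42,23.37). Open path.

**Shape 5** — `<polygon>` rectangle, stroke `#0000ff` → engrave (S344, F3116). Machine vertices: (96.85,104.65) → (141.92,104.65) → (141.92,30.96) → (96.85,30.96) → (96.85,104.65). Closed: final G1 returns to the first vertex.

G21
G90
G0 X33.01 Y134.96
M4 S643
G1 X71.75 Y134.96 F2305
G1 X71.75 Y125.52 F2305
G1 X33.01 Y125.52 F2305
G1 X33.01 Y134.96 F2305
G0 X172.20 Y125.10
M4 S344
G1 X166.22 Y116.37 F3116
G1 X155.66 Y115.60 F3116
G1 X148.47 Y123.38 F3116
G1 X150.08 Y133.85 F3116
G1 X159.26 Y139.12 F3116
G1 X169.10 Y135.23 F3116
G1 X172.20 Y125.10 F3116
G0 X37.68 Y113.84
M4 S643
G1 X51.99 Y102.09 F2305
G1 X51.72 Y83.57 F2305
G1 X37.07 Y72.24 F2305
G1 X19.08 Y76.62 F2305
G1 X11.29 Y93.42 F2305
G1 X19.57 Y109.99 F2305
G1 X37.68 Y113.84 F2305
G0 X150.69 Y33.30
M4 S344
G1 X137.21 Y33.56 F3116
G1 X125.71 Y33.40 F3116
G1 X116.20 Y32.80 F3116
G1 X108.67 Y31.78 F3116
G1 X103.13 Y30.32 F3116
G1 X99.58 Y28.43 F3116
G1 X98.01 Y26.12 F3116
G1 X98.42 Y23.37 F3116
G0 X96.85 Y104.65
M4 S344
G1 X141.92 Y104.65 F3116
G1 X141.92 Y30.96 F3116
G1 X96.85 Y30.96 F3116
G1 X96.85 Y104.65 F3116
M5
G0 X0.00 Y0.00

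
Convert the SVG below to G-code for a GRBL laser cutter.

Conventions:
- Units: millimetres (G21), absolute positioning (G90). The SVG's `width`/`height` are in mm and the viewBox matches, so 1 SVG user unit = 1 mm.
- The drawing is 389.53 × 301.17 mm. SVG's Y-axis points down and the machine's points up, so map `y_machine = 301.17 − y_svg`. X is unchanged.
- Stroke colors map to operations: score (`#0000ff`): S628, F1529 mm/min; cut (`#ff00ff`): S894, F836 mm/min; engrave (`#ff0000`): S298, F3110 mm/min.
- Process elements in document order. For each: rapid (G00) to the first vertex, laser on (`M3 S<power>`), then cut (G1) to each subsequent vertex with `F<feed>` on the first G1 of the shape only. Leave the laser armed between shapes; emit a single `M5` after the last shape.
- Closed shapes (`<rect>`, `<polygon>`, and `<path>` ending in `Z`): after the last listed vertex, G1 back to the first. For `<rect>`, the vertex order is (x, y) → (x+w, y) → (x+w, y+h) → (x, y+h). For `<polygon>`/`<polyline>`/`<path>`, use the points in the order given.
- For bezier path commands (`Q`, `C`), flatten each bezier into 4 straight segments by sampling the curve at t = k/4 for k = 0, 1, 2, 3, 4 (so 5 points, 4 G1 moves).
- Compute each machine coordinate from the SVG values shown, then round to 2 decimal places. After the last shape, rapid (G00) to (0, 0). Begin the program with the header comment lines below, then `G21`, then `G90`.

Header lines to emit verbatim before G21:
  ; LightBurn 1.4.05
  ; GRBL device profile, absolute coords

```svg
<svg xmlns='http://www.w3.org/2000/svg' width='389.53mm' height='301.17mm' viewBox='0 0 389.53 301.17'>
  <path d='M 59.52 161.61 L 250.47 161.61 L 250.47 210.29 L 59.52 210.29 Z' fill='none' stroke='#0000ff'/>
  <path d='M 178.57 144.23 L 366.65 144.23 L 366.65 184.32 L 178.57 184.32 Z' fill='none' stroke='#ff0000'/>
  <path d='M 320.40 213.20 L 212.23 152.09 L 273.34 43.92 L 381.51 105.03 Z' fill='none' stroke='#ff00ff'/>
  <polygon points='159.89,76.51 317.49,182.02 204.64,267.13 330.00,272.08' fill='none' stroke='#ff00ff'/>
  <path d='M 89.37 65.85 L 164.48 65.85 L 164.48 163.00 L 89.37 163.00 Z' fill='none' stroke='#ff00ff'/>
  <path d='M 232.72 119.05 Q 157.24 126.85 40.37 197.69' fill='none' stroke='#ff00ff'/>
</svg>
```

1 u = 1 mm; y_m = 301.17 − y.

[1] `<path>` rectangle, #0000ff→score S628 F1529: (59.52,139.56) → (250.47,139.56) → (250.47,90.88) → (59.52,90.88) → (59.52,139.56) (closed)

[2] `<path>` rectangle, #ff0000→engrave S298 F3110: (178.57,156.94) → (366.65,156.94) → (366.65,116.85) → (178.57,116.85) → (178.57,156.94) (closed)

[3] `<path>` regular polygon, #ff00ff→cut S894 F836: (320.40,87.97) → (212.23,149.08) → (273.34,257.25) → (381.51,196.14) → (320.40,87.97) (closed)

[4] `<polygon>` closed polygon, #ff00ff→cut S894 F836: (159.89,224.66) → (317.49,119.15) → (204.64,34.04) → (330.00,29.09) → (159.89,224.66) (closed)

[5] `<path>` rectangle, #ff00ff→cut S894 F836: (89.37,235.32) → (164.48,235.32) → (164.48,138.17) → (89.37,138.17) → (89.37,235.32) (closed)

[6] `<path>` quadratic bezier, #ff00ff→cut S894 F836: (232.72,182.12) → (192.39,174.28) → (146.89,158.56) → (96.22,134.96) → (40.37,103.48)

; LightBurn 1.4.05
; GRBL device profile, absolute coords
G21
G90
G00 X59.52 Y139.56
M3 S628
G1 X250.47 Y139.56 F1529
G1 X250.47 Y90.88
G1 X59.52 Y90.88
G1 X59.52 Y139.56
G00 X178.57 Y156.94
M3 S298
G1 X366.65 Y156.94 F3110
G1 X366.65 Y116.85
G1 X178.57 Y116.85
G1 X178.57 Y156.94
G00 X320.40 Y87.97
M3 S894
G1 X212.23 Y149.08 F836
G1 X273.34 Y257.25
G1 X381.51 Y196.14
G1 X320.40 Y87.97
G00 X159.89 Y224.66
M3 S894
G1 X317.49 Y119.15 F836
G1 X204.64 Y34.04
G1 X330.00 Y29.09
G1 X159.89 Y224.66
G00 X89.37 Y235.32
M3 S894
G1 X164.48 Y235.32 F836
G1 X164.48 Y138.17
G1 X89.37 Y138.17
G1 X89.37 Y235.32
G00 X232.72 Y182.12
M3 S894
G1 X192.39 Y174.28 F836
G1 X146.89 Y158.56
G1 X96.22 Y134.96
G1 X40.37 Y103.48
M5
G00 X0.00 Y0.00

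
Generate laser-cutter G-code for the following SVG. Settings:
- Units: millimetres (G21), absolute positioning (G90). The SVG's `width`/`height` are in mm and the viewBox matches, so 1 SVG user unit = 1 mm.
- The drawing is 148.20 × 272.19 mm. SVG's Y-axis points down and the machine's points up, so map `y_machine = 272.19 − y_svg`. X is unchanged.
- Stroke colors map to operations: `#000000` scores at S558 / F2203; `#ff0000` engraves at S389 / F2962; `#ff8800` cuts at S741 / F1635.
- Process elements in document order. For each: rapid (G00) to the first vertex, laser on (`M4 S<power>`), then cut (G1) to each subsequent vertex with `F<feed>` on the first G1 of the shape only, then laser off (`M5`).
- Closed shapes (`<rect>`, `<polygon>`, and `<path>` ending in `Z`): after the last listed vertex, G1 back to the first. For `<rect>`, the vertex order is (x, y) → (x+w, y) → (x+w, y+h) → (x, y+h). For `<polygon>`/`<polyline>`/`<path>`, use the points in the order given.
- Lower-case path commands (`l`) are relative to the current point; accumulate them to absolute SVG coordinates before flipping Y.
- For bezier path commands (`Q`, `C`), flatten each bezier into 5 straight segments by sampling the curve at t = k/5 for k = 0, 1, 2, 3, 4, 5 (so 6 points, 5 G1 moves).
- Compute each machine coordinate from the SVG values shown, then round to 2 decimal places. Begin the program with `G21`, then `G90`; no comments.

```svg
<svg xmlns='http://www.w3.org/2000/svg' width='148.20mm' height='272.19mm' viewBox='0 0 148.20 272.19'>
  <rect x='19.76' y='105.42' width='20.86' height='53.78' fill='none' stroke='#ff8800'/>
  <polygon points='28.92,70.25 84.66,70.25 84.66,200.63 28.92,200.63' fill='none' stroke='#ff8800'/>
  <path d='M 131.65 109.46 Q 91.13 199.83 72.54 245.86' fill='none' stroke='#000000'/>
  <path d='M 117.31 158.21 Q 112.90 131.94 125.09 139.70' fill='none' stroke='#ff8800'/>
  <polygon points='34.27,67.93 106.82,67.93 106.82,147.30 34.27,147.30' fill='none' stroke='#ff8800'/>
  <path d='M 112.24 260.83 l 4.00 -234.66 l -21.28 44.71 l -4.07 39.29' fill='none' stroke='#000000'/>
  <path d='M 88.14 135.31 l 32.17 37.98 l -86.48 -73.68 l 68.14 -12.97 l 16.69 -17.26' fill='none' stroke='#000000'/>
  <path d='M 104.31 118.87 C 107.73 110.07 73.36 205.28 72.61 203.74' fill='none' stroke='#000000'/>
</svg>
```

G21
G90
G00 X19.76 Y166.77
M4 S741
G1 X40.62 Y166.77 F1635
G1 X40.62 Y112.99
G1 X19.76 Y112.99
G1 X19.76 Y166.77
M5
G00 X28.92 Y201.94
M4 S741
G1 X84.66 Y201.94 F1635
G1 X84.66 Y71.56
G1 X28.92 Y71.56
G1 X28.92 Y201.94
M5
G00 X131.65 Y162.73
M4 S558
G1 X116.32 Y128.36 F2203
G1 X102.74 Y97.53
G1 X90.92 Y70.25
G1 X80.85 Y46.52
G1 X72.54 Y26.33
M5
G00 X117.31 Y113.98
M4 S741
G1 X116.21 Y123.13 F1635
G1 X116.44 Y129.55
G1 X117.99 Y133.25
G1 X120.88 Y134.23
G1 X125.09 Y132.49
M5
G00 X34.27 Y204.26
M4 S741
G1 X106.82 Y204.26 F1635
G1 X106.82 Y124.89
G1 X34.27 Y124.89
G1 X34.27 Y204.26
M5
G00 X112.24 Y11.36
M4 S558
G1 X116.24 Y246.02 F2203
G1 X94.96 Y201.31
G1 X90.89 Y162.02
M5
G00 X88.14 Y136.88
M4 S558
G1 X120.31 Y98.90 F2203
G1 X33.83 Y172.58
G1 X101.97 Y185.55
G1 X118.66 Y202.81
M5
G00 X104.31 Y153.32
M4 S558
G1 X102.40 Y147.72 F2203
G1 X94.85 Y126.80
G1 X85.08 Y100.19
G1 X76.52 Y77.53
G1 X72.61 Y68.45
M5

viewBox `0 0 148.20 272.19` with mm width/height → 1 unit = 1 mm. Flip: y_m = 272.19 − y_svg.

**Shape 1** — `<rect>` rectangle, stroke `#ff8800` → cut (S741, F1635). Machine vertices: (19.76,166.77) → (40.62,166.77) → (40.62,112.99) → (19.76,112.99) → (19.76,166.77). Closed: final G1 returns to the first vertex.

**Shape 2** — `<polygon>` rectangle, stroke `#ff8800` → cut (S741, F1635). Machine vertices: (28.92,201.94) → (84.66,201.94) → (84.66,71.56) → (28.92,71.56) → (28.92,201.94). Closed: final G1 returns to the first vertex.

**Shape 3** — `<path>` quadratic bezier, stroke `#000000` → score (S558, F2203). Control points (SVG): P0=(131.65,109.46), P1=(91.13,199.83), P2=(72.54,245.86); sampled at t=k/5. Machine vertices: (131.65,162.73) → (116.32,128.36) → (102.74,97.53) → (90.92,70.25) → (80.85,46.52) → (72.54,26.33). Open path.

**Shape 4** — `<path>` quadratic bezier, stroke `#ff8800` → cut (S741, F1635). Control points (SVG): P0=(117.31,158.21), P1=(112.90,131.94), P2=(125.09,139.70); sampled at t=k/5. Machine vertices: (117.31,113.98) → (116.21,123.13) → (116.44,129.55) → (117.99,133.25) → (120.88,134.23) → (125.09,132.49). Open path.

**Shape 5** — `<polygon>` rectangle, stroke `#ff8800` → cut (S741, F1635). Machine vertices: (34.27,204.26) → (106.82,204.26) → (106.82,124.89) → (34.27,124.89) → (34.27,204.26). Closed: final G1 returns to the first vertex.

**Shape 6** — `<path>` open polyline, stroke `#000000` → score (S558, F2203). Machine vertices: (112.24,11.36) → (116.24,246.02) → (94.96,201.31) → (90.89,162.02). Open path.

**Shape 7** — `<path>` open polyline, stroke `#000000` → score (S558, F2203). Machine vertices: (88.14,136.88) → (120.31,98.90) → (33.83,172.58) → (101.97,185.55) → (118.66,202.81). Open path.

**Shape 8** — `<path>` cubic bezier, stroke `#000000` → score (S558, F2203). Control points (SVG): P0=(104.31,118.87), P1=(107.73,110.07), P2=(73.36,205.28), P3=(72.61,203.74); sampled at t=k/5. Machine vertices: (104.31,153.32) → (102.40,147.72) → (94.85,126.80) → (85.08,100.19) → (76.52,77.53) → (72.61,68.45). Open path.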